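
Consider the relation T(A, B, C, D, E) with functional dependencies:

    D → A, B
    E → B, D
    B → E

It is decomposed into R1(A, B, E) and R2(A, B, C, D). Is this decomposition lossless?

Yes

Common attributes: R1 ∩ R2 = {A, B}.
Closure of {A, B}: B → E applies, adding E; E → B, D applies, adding D. So (A, B)⁺ = {A, B, D, E}.
This closure contains every attribute of R1, so R1 ∩ R2 → R1. The join is lossless.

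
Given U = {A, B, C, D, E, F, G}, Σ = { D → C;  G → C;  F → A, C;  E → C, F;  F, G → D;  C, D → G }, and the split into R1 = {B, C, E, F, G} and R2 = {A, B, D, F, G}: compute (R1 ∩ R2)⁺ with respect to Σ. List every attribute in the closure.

A, B, C, D, F, G

R1 ∩ R2 = {B, F, G}.
G → C applies, adding C
F → A, C applies, adding A
F, G → D applies, adding D
Closure: {A, B, C, D, F, G}.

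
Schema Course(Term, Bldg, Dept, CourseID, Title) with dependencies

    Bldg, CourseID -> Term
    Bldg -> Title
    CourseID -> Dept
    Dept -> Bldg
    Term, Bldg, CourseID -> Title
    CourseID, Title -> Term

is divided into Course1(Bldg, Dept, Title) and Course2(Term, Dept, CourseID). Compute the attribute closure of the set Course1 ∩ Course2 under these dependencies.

Course1 ∩ Course2 = {Dept}.
Dept → Bldg applies, adding Bldg
Bldg → Title applies, adding Title
Closure: {Bldg, Dept, Title}.

Bldg, Dept, Title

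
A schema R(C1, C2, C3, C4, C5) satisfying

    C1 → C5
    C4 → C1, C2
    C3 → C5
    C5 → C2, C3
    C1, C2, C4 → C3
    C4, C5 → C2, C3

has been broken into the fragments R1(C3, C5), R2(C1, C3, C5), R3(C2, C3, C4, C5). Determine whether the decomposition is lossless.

No

Chase test. Columns are C1, C2, C3, C4, C5; row i has aⱼ where attribute j ∈ Ri, else bᵢⱼ.
Initial tableau (one row per fragment):
  row 1: b11 b12 a3 b14 a5
  row 2: a1 b22 a3 b24 a5
  row 3: b31 a2 a3 a4 a5
Rows 1 and 2 agree on C5; apply C5→C2, C3 and equate their C2, C3 entries.
Rows 1 and 3 agree on C5; apply C5→C2, C3 and equate their C2, C3 entries.
No row becomes fully distinguished — the join is lossy.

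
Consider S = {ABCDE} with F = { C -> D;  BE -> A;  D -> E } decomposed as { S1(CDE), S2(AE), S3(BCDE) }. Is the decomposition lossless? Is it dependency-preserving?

lossy and not dependency-preserving

Lossless test (chase): applying each FD to every pair of rows produces no changes in the tableau, so no row becomes fully distinguished — the join is lossy.
Dependency preservation: the restricted closure of {BE} across the fragments never reaches {A}, so BE → A cannot be enforced without a join — not preserved.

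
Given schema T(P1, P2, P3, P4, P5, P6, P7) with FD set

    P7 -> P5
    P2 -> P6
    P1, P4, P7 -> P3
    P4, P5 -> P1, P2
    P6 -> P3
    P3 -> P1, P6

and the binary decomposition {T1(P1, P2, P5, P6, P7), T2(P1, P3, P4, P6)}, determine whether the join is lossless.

No

Common attributes: T1 ∩ T2 = {P1, P6}.
Closure of {P1, P6}: P6 → P3 applies, adding P3. So (P1, P6)⁺ = {P1, P3, P6}.
The closure contains neither all of T1 = {P1, P2, P5, P6, P7} nor all of T2 = {P1, P3, P4, P6}, so the common attributes are not a superkey of either fragment. The join is lossy.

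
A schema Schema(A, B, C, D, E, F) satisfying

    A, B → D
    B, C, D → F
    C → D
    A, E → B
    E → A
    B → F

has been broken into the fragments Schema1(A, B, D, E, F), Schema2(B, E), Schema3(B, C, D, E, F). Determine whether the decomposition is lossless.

Chase test. Columns are A, B, C, D, E, F; row i has aⱼ where attribute j ∈ Schemai, else bᵢⱼ.
Initial tableau (one row per fragment):
  row 1: a1 a2 b13 a4 a5 a6
  row 2: b21 a2 b23 b24 a5 b26
  row 3: b31 a2 a3 a4 a5 a6
Rows 1 and 2 agree on E; apply E→A and equate their A entries.
Rows 1 and 3 agree on E; apply E→A and equate their A entries.
Rows 1 and 2 agree on B; apply B→F and equate their F entries.
Rows 1 and 2 agree on A, B; apply A, B→D and equate their D entries.
Row 3 is now all distinguished symbols — the join is lossless.

Yes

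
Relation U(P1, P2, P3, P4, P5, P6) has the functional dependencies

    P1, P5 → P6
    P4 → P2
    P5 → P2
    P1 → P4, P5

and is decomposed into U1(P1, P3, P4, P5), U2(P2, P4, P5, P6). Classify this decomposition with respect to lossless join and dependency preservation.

Lossless test: (P4, P5)⁺ = {P2, P4, P5}, which is a superkey of neither fragment — lossy.
Dependency preservation: the restricted closure of {P1, P5} across the fragments never reaches {P6}, so P1, P5 → P6 cannot be enforced without a join — not preserved.

lossy and not dependency-preserving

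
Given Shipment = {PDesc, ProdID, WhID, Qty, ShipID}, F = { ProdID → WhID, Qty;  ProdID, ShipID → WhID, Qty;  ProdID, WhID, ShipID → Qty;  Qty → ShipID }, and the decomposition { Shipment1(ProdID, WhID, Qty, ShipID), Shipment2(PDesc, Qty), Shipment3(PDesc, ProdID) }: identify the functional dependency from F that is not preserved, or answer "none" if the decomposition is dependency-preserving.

none

ProdID → WhID, Qty lies within Shipment1.
ProdID, ShipID → WhID, Qty lies within Shipment1.
ProdID, WhID, ShipID → Qty lies within Shipment1.
Qty → ShipID lies within Shipment1.
Every dependency is enforceable on the fragments, so the decomposition is dependency-preserving.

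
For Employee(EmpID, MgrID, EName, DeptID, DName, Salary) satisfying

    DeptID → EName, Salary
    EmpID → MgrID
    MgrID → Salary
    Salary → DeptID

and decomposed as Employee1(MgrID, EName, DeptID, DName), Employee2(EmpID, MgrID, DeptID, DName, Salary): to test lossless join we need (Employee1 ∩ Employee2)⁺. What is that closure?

Employee1 ∩ Employee2 = {MgrID, DeptID, DName}.
DeptID → EName, Salary applies, adding EName, Salary
Closure: {MgrID, EName, DeptID, DName, Salary}.

MgrID, EName, DeptID, DName, Salary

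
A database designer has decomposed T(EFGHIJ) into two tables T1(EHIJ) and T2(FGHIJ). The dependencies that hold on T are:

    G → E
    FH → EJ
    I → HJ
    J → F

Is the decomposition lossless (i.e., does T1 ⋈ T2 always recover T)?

Common attributes: T1 ∩ T2 = {HIJ}.
Closure of {HIJ}: J → F applies, adding F; FH → EJ applies, adding E. So (HIJ)⁺ = {EFHIJ}.
This closure contains every attribute of T1, so T1 ∩ T2 → T1. The join is lossless.

Yes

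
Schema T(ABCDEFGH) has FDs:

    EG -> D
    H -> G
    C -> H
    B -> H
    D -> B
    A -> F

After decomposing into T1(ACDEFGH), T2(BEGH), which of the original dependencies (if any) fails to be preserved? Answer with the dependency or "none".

D -> B

Check D → B: no single fragment contains all of {BD}, and the restricted closure of {D} across the fragments never reaches {B}.
EG → D is preserved.
H → G is preserved.
C → H is preserved.
B → H is preserved.
A → F is preserved.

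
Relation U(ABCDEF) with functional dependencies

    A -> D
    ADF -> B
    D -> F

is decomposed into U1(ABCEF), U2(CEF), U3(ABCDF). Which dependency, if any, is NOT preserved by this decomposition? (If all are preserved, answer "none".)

none

A → D lies within U3.
ADF → B lies within U3.
D → F lies within U3.
Every dependency is enforceable on the fragments, so the decomposition is dependency-preserving.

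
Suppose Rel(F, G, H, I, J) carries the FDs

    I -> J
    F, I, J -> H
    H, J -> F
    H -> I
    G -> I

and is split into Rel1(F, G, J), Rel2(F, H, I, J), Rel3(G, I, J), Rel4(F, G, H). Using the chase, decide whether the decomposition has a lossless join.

Chase test. Columns are F, G, H, I, J; row i has aⱼ where attribute j ∈ Reli, else bᵢⱼ.
Initial tableau (one row per fragment):
  row 1: a1 a2 b13 b14 a5
  row 2: a1 b22 a3 a4 a5
  row 3: b31 a2 b33 a4 a5
  row 4: a1 a2 a3 b44 b45
Rows 2 and 4 agree on H; apply H→I and equate their I entries.
Rows 1 and 3 agree on G; apply G→I and equate their I entries.
Rows 1 and 4 agree on I; apply I→J and equate their J entries.
Rows 1 and 2 agree on F, I, J; apply F, I, J→H and equate their H entries.
Row 1 is now all distinguished symbols — the join is lossless.

Yes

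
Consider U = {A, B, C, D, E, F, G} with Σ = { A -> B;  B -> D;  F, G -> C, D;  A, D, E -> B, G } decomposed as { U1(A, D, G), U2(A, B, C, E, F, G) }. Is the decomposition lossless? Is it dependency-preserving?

lossless but not dependency-preserving

Lossless test: (A, G)⁺ = {A, B, D, G}, which contains all of one fragment — lossless.
Dependency preservation: the restricted closure of {B} across the fragments never reaches {D}, so B → D cannot be enforced without a join — not preserved.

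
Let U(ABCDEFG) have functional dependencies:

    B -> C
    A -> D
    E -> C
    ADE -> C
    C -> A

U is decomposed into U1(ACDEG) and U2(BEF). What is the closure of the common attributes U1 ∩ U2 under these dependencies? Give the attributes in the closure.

U1 ∩ U2 = {E}.
E → C applies, adding C
C → A applies, adding A
A → D applies, adding D
Closure: {ACDE}.

ACDE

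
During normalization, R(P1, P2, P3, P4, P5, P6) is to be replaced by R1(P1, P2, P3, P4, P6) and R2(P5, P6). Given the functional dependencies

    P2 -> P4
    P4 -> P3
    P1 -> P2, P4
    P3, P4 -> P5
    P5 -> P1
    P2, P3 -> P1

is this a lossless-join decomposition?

No

Common attributes: R1 ∩ R2 = {P6}.
No dependency enlarges {P6}, so (P6)⁺ = {P6}.
The closure contains neither all of R1 = {P1, P2, P3, P4, P6} nor all of R2 = {P5, P6}, so the common attributes are not a superkey of either fragment. The join is lossy.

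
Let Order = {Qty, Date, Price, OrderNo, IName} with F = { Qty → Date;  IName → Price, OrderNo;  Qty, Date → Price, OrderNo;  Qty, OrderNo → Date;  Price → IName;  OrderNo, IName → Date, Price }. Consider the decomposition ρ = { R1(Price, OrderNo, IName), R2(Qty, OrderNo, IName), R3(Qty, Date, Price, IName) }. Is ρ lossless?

Yes

Chase test. Columns are Qty, Date, Price, OrderNo, IName; row i has aⱼ where attribute j ∈ Ri, else bᵢⱼ.
Initial tableau (one row per fragment):
  row 1: b11 b12 a3 a4 a5
  row 2: a1 b22 b23 a4 a5
  row 3: a1 a2 a3 b34 a5
Rows 2 and 3 agree on Qty; apply Qty→Date and equate their Date entries.
Rows 1 and 2 agree on IName; apply IName→Price, OrderNo and equate their Price, OrderNo entries.
Rows 1 and 3 agree on IName; apply IName→Price, OrderNo and equate their Price, OrderNo entries.
Rows 1 and 2 agree on OrderNo, IName; apply OrderNo, IName→Date, Price and equate their Date, Price entries.
Row 2 is now all distinguished symbols — the join is lossless.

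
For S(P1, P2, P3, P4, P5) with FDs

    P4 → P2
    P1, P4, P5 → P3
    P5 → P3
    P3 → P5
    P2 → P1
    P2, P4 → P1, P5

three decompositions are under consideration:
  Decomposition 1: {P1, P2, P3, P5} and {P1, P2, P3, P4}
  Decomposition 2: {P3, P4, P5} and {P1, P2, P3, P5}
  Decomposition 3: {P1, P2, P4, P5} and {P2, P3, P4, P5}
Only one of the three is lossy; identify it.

Decomposition 1: common = {P1, P2, P3}, closure = {P1, P2, P3, P5} → lossless.
Decomposition 2: common = {P3, P5}, closure = {P3, P5} → lossy.
Decomposition 3: common = {P2, P4, P5}, closure = {P1, P2, P3, P4, P5} → lossless.

Decomposition 2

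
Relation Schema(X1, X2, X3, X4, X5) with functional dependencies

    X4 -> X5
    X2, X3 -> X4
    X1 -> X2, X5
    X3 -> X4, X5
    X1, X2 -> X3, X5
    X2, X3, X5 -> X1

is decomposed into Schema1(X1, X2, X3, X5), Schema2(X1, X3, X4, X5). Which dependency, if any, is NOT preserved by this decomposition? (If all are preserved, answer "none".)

X4 → X5 lies within Schema2.
X2, X3 → X4: restricted closure across fragments reaches X4.
X1 → X2, X5 lies within Schema1.
X3 → X4, X5 lies within Schema2.
X1, X2 → X3, X5 lies within Schema1.
X2, X3, X5 → X1 lies within Schema1.
Every dependency is enforceable on the fragments, so the decomposition is dependency-preserving.

none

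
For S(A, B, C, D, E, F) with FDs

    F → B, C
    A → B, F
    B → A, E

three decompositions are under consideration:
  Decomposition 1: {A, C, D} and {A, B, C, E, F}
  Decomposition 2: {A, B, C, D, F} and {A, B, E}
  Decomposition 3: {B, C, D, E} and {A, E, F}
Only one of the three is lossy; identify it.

Decomposition 1: common = {A, C}, closure = {A, B, C, E, F} → lossless.
Decomposition 2: common = {A, B}, closure = {A, B, C, E, F} → lossless.
Decomposition 3: common = {E}, closure = {E} → lossy.

Decomposition 3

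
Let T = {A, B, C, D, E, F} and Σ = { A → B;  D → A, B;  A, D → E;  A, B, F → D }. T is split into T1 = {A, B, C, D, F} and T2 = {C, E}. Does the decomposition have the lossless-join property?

No

Common attributes: T1 ∩ T2 = {C}.
No dependency enlarges {C}, so (C)⁺ = {C}.
The closure contains neither all of T1 = {A, B, C, D, F} nor all of T2 = {C, E}, so the common attributes are not a superkey of either fragment. The join is lossy.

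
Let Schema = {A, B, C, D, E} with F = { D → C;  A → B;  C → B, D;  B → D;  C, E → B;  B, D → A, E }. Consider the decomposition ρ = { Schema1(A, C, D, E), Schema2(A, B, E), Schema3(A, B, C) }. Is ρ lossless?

Yes

Chase test. Columns are A, B, C, D, E; row i has aⱼ where attribute j ∈ Schemai, else bᵢⱼ.
Initial tableau (one row per fragment):
  row 1: a1 b12 a3 a4 a5
  row 2: a1 a2 b23 b24 a5
  row 3: a1 a2 a3 b34 b35
Rows 1 and 2 agree on A; apply A→B and equate their B entries.
Rows 1 and 3 agree on C; apply C→B, D and equate their B, D entries.
Rows 1 and 2 agree on B; apply B→D and equate their D entries.
Rows 1 and 3 agree on B, D; apply B, D→A, E and equate their A, E entries.
Rows 1 and 2 agree on D; apply D→C and equate their C entries.
Row 1 is now all distinguished symbols — the join is lossless.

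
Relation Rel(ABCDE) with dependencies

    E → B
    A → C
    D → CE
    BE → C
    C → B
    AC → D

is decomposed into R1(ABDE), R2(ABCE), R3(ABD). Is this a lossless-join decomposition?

Yes

Chase test. Columns are ABCDE; row i has aⱼ where attribute j ∈ Ri, else bᵢⱼ.
Initial tableau (one row per fragment):
  row 1: a1 a2 b13 a4 a5
  row 2: a1 a2 a3 b24 a5
  row 3: a1 a2 b33 a4 b35
Rows 1 and 2 agree on A; apply A→C and equate their C entries.
Rows 1 and 3 agree on A; apply A→C and equate their C entries.
Rows 1 and 3 agree on D; apply D→CE and equate their CE entries.
Rows 1 and 2 agree on AC; apply AC→D and equate their D entries.
Row 1 is now all distinguished symbols — the join is lossless.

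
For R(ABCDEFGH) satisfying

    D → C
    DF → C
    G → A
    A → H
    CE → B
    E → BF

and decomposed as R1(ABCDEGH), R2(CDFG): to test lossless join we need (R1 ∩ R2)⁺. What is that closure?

ACDGH

R1 ∩ R2 = {CDG}.
G → A applies, adding A
A → H applies, adding H
Closure: {ACDGH}.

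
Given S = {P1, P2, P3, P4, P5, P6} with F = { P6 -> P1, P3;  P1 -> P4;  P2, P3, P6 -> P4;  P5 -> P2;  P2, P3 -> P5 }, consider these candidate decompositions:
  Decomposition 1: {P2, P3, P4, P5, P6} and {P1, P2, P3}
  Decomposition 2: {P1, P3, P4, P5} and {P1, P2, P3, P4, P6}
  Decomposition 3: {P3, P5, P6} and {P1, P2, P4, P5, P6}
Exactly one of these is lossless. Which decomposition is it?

Decomposition 3

Decomposition 1: common = {P2, P3}, closure = {P2, P3, P5} → lossy.
Decomposition 2: common = {P1, P3, P4}, closure = {P1, P3, P4} → lossy.
Decomposition 3: common = {P5, P6}, closure = {P1, P2, P3, P4, P5, P6} → lossless.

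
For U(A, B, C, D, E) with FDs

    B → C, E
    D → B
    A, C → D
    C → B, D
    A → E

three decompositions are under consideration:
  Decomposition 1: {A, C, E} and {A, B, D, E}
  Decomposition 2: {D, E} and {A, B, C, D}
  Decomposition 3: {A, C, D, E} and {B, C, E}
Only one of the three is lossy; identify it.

Decomposition 1: common = {A, E}, closure = {A, E} → lossy.
Decomposition 2: common = {D}, closure = {B, C, D, E} → lossless.
Decomposition 3: common = {C, E}, closure = {B, C, D, E} → lossless.

Decomposition 1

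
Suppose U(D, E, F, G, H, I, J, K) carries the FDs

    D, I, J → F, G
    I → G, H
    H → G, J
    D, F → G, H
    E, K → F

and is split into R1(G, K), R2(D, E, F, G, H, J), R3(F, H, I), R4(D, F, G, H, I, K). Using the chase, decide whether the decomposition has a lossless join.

Chase test. Columns are D, E, F, G, H, I, J, K; row i has aⱼ where attribute j ∈ Ri, else bᵢⱼ.
Initial tableau (one row per fragment):
  row 1: b11 b12 b13 a4 b15 b16 b17 a8
  row 2: a1 a2 a3 a4 a5 b26 a7 b28
  row 3: b31 b32 a3 b34 a5 a6 b37 b38
  row 4: a1 b42 a3 a4 a5 a6 b47 a8
Rows 3 and 4 agree on I; apply I→G, H and equate their G, H entries.
Rows 2 and 3 agree on H; apply H→G, J and equate their G, J entries.
Rows 2 and 4 agree on H; apply H→G, J and equate their G, J entries.
No row becomes fully distinguished — the join is lossy.

No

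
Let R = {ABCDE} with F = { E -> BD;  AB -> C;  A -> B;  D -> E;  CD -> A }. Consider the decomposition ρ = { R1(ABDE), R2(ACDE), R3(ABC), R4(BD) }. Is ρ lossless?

Chase test. Columns are ABCDE; row i has aⱼ where attribute j ∈ Ri, else bᵢⱼ.
Initial tableau (one row per fragment):
  row 1: a1 a2 b13 a4 a5
  row 2: a1 b22 a3 a4 a5
  row 3: a1 a2 a3 b34 b35
  row 4: b41 a2 b43 a4 b45
Rows 1 and 2 agree on E; apply E→BD and equate their BD entries.
Rows 1 and 2 agree on AB; apply AB→C and equate their C entries.
Rows 1 and 4 agree on D; apply D→E and equate their E entries.
Row 1 is now all distinguished symbols — the join is lossless.

Yes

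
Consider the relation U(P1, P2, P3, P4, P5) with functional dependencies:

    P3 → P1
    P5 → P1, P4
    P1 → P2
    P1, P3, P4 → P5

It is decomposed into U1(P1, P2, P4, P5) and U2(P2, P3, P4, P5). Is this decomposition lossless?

Common attributes: U1 ∩ U2 = {P2, P4, P5}.
Closure of {P2, P4, P5}: P5 → P1, P4 applies, adding P1. So (P2, P4, P5)⁺ = {P1, P2, P4, P5}.
This closure contains every attribute of U1, so U1 ∩ U2 → U1. The join is lossless.

Yes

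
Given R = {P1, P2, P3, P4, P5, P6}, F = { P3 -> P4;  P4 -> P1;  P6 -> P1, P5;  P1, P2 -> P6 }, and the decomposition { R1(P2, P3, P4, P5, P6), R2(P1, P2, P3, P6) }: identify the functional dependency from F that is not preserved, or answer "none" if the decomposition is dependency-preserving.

Check P4 → P1: no single fragment contains all of {P1, P4}, and the restricted closure of {P4} across the fragments never reaches {P1}.
P3 → P4 is preserved.
P6 → P1, P5 is preserved.
P1, P2 → P6 is preserved.

P4 -> P1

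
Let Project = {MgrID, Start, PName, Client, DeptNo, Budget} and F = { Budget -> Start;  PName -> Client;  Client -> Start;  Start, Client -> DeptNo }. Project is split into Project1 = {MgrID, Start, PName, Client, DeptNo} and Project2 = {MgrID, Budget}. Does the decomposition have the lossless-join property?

Common attributes: Project1 ∩ Project2 = {MgrID}.
No dependency enlarges {MgrID}, so (MgrID)⁺ = {MgrID}.
The closure contains neither all of Project1 = {MgrID, Start, PName, Client, DeptNo} nor all of Project2 = {MgrID, Budget}, so the common attributes are not a superkey of either fragment. The join is lossy.

No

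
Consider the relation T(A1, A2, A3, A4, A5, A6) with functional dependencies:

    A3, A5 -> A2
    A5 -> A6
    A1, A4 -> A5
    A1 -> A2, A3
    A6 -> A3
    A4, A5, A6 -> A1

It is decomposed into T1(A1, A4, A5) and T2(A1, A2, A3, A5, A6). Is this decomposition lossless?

Common attributes: T1 ∩ T2 = {A1, A5}.
Closure of {A1, A5}: A5 → A6 applies, adding A6; A1 → A2, A3 applies, adding A2, A3. So (A1, A5)⁺ = {A1, A2, A3, A5, A6}.
This closure contains every attribute of T2, so T1 ∩ T2 → T2. The join is lossless.

Yes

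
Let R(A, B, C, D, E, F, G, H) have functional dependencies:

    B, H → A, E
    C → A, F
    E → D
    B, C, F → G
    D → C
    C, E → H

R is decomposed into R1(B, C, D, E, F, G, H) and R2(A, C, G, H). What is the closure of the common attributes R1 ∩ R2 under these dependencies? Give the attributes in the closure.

A, C, F, G, H

R1 ∩ R2 = {C, G, H}.
C → A, F applies, adding A, F
Closure: {A, C, F, G, H}.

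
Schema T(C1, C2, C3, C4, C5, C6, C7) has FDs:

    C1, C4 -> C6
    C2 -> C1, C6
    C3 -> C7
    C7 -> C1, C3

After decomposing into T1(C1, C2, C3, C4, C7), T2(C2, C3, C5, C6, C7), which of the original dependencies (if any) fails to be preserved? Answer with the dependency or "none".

Check C1, C4 → C6: no single fragment contains all of {C1, C4, C6}, and the restricted closure of {C1, C4} across the fragments never reaches {C6}.
C2 → C1, C6 is preserved.
C3 → C7 is preserved.
C7 → C1, C3 is preserved.

C1, C4 -> C6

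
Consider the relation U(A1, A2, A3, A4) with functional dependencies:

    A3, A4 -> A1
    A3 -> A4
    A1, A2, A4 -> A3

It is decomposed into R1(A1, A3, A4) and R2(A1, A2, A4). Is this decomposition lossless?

No

Common attributes: R1 ∩ R2 = {A1, A4}.
No dependency enlarges {A1, A4}, so (A1, A4)⁺ = {A1, A4}.
The closure contains neither all of R1 = {A1, A3, A4} nor all of R2 = {A1, A2, A4}, so the common attributes are not a superkey of either fragment. The join is lossy.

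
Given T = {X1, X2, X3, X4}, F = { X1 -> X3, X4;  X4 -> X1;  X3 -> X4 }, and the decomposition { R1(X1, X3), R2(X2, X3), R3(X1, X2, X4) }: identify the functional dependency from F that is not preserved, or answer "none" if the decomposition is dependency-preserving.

X1 → X3, X4: restricted closure across fragments reaches X3, X4.
X4 → X1 lies within R3.
X3 → X4: restricted closure across fragments reaches X4.
Every dependency is enforceable on the fragments, so the decomposition is dependency-preserving.

none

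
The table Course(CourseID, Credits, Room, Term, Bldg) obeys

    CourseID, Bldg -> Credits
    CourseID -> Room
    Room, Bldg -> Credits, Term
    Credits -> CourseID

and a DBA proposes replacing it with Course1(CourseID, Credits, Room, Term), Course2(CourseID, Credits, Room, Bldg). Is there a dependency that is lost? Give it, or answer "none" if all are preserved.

Room, Bldg -> Credits, Term

Check Room, Bldg → Credits, Term: no single fragment contains all of {Credits, Room, Term, Bldg}, and the restricted closure of {Room, Bldg} across the fragments never reaches {Credits, Term}.
CourseID, Bldg → Credits is preserved.
CourseID → Room is preserved.
Credits → CourseID is preserved.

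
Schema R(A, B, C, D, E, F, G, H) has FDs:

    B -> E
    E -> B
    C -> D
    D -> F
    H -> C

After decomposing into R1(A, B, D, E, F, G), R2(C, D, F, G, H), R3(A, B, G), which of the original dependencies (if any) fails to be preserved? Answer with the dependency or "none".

none

B → E lies within R1.
E → B lies within R1.
C → D lies within R2.
D → F lies within R1.
H → C lies within R2.
Every dependency is enforceable on the fragments, so the decomposition is dependency-preserving.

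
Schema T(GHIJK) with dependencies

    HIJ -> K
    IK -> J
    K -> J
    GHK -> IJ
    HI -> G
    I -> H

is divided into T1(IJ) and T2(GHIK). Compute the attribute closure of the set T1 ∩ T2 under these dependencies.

T1 ∩ T2 = {I}.
I → H applies, adding H
HI → G applies, adding G
Closure: {GHI}.

GHI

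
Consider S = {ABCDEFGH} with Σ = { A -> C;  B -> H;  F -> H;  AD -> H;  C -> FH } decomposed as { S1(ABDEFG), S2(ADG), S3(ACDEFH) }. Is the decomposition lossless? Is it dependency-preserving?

Lossless test (chase): Rows 1 and 2 agree on A; apply A→C and equate their C entries. Rows 1 and 3 agree on A; apply A→C and equate their C entries. Rows 1 and 3 agree on F; apply F→H and equate their H entries. Rows 1 and 2 agree on AD; apply AD→H and equate their H entries. Rows 1 and 2 agree on C; apply C→FH and equate their FH entries. Row 1 is now all distinguished symbols — the join is lossless.
Dependency preservation: the restricted closure of {B} across the fragments never reaches {H}, so B → H cannot be enforced without a join — not preserved.

lossless but not dependency-preserving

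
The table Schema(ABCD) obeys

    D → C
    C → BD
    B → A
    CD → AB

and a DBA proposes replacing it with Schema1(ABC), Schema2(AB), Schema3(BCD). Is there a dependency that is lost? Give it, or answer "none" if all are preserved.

none

D → C lies within Schema3.
C → BD lies within Schema3.
B → A lies within Schema1.
CD → AB: restricted closure across fragments reaches AB.
Every dependency is enforceable on the fragments, so the decomposition is dependency-preserving.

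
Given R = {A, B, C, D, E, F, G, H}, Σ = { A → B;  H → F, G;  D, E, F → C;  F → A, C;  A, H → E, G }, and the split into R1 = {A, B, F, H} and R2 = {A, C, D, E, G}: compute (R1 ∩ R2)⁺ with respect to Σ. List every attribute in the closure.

R1 ∩ R2 = {A}.
A → B applies, adding B
Closure: {A, B}.

A, B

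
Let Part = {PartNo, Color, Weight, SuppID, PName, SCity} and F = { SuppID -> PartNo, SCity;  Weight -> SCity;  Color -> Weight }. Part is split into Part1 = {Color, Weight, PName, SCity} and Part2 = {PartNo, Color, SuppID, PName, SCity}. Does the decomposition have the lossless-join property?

Yes

Common attributes: Part1 ∩ Part2 = {Color, PName, SCity}.
Closure of {Color, PName, SCity}: Color → Weight applies, adding Weight. So (Color, PName, SCity)⁺ = {Color, Weight, PName, SCity}.
This closure contains every attribute of Part1, so Part1 ∩ Part2 → Part1. The join is lossless.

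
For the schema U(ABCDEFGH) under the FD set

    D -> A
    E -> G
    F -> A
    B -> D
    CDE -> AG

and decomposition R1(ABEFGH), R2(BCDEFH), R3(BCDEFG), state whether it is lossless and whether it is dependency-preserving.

lossless but not dependency-preserving

Lossless test (chase): Rows 2 and 3 agree on D; apply D→A and equate their A entries. Rows 1 and 2 agree on E; apply E→G and equate their G entries. Rows 1 and 2 agree on F; apply F→A and equate their A entries. Rows 1 and 2 agree on B; apply B→D and equate their D entries. Row 2 is now all distinguished symbols — the join is lossless.
Dependency preservation: the restricted closure of {D} across the fragments never reaches {A}, so D → A cannot be enforced without a join — not preserved.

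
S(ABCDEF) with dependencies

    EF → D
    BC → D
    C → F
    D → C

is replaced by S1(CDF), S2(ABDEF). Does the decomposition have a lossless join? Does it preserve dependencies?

lossless but not dependency-preserving

Lossless test: (DF)⁺ = {CDF}, which contains all of one fragment — lossless.
Dependency preservation: the restricted closure of {BC} across the fragments never reaches {D}, so BC → D cannot be enforced without a join — not preserved.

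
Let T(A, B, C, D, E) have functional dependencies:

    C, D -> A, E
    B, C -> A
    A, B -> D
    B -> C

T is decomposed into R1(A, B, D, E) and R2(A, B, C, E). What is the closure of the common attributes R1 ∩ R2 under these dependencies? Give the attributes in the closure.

A, B, C, D, E

R1 ∩ R2 = {A, B, E}.
A, B → D applies, adding D
B → C applies, adding C
Closure: {A, B, C, D, E}.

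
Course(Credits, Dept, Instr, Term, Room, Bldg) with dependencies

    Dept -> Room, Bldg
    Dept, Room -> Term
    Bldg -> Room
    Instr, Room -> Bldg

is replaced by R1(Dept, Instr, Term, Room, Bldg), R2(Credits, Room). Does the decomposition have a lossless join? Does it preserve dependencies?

lossy but dependency-preserving

Lossless test: (Room)⁺ = {Room}, which is a superkey of neither fragment — lossy.
Dependency preservation: every FD's attributes lie within a single fragment, so each can be enforced locally — preserved.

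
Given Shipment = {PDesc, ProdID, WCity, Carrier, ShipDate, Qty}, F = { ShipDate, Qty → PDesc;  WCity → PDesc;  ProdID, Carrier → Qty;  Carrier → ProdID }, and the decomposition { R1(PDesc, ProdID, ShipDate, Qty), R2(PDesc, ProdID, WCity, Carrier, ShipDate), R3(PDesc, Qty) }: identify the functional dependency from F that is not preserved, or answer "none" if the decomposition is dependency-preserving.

Check ProdID, Carrier → Qty: no single fragment contains all of {ProdID, Carrier, Qty}, and the restricted closure of {ProdID, Carrier} across the fragments never reaches {Qty}.
ShipDate, Qty → PDesc is preserved.
WCity → PDesc is preserved.
Carrier → ProdID is preserved.

ProdID, Carrier → Qty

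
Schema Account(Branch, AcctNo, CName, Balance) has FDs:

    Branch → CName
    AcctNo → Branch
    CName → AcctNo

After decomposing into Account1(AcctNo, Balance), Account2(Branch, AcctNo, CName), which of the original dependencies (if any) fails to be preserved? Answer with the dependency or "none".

none

Branch → CName lies within Account2.
AcctNo → Branch lies within Account2.
CName → AcctNo lies within Account2.
Every dependency is enforceable on the fragments, so the decomposition is dependency-preserving.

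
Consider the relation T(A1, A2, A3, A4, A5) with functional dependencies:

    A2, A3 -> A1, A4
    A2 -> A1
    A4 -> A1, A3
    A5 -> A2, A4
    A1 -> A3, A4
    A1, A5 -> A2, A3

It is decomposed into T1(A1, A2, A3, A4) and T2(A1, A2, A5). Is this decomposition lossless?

Yes

Common attributes: T1 ∩ T2 = {A1, A2}.
Closure of {A1, A2}: A1 → A3, A4 applies, adding A3, A4. So (A1, A2)⁺ = {A1, A2, A3, A4}.
This closure contains every attribute of T1, so T1 ∩ T2 → T1. The join is lossless.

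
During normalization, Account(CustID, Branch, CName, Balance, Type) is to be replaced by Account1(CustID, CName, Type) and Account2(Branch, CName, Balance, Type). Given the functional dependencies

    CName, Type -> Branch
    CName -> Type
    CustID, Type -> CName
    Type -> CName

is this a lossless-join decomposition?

No

Common attributes: Account1 ∩ Account2 = {CName, Type}.
Closure of {CName, Type}: CName, Type → Branch applies, adding Branch. So (CName, Type)⁺ = {Branch, CName, Type}.
The closure contains neither all of Account1 = {CustID, CName, Type} nor all of Account2 = {Branch, CName, Balance, Type}, so the common attributes are not a superkey of either fragment. The join is lossy.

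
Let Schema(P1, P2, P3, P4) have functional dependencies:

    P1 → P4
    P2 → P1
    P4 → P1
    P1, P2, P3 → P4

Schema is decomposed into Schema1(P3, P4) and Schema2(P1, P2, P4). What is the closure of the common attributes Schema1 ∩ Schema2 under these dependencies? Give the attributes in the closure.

P1, P4

Schema1 ∩ Schema2 = {P4}.
P4 → P1 applies, adding P1
Closure: {P1, P4}.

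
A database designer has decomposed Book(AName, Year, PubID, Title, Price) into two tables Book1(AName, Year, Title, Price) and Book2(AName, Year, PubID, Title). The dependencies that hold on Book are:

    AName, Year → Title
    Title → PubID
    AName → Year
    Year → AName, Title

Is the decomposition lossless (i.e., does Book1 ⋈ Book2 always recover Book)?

Common attributes: Book1 ∩ Book2 = {AName, Year, Title}.
Closure of {AName, Year, Title}: Title → PubID applies, adding PubID. So (AName, Year, Title)⁺ = {AName, Year, PubID, Title}.
This closure contains every attribute of Book2, so Book1 ∩ Book2 → Book2. The join is lossless.

Yes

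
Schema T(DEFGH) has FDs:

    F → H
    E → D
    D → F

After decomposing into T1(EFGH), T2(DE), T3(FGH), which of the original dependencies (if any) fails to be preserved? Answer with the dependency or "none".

D → F

Check D → F: no single fragment contains all of {DF}, and the restricted closure of {D} across the fragments never reaches {F}.
F → H is preserved.
E → D is preserved.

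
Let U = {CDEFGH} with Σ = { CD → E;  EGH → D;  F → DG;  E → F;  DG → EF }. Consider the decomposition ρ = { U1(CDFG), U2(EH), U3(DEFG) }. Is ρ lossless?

Chase test. Columns are CDEFGH; row i has aⱼ where attribute j ∈ Ui, else bᵢⱼ.
Initial tableau (one row per fragment):
  row 1: a1 a2 b13 a4 a5 b16
  row 2: b21 b22 a3 b24 b25 a6
  row 3: b31 a2 a3 a4 a5 b36
Rows 2 and 3 agree on E; apply E→F and equate their F entries.
Rows 1 and 3 agree on DG; apply DG→EF and equate their EF entries.
Rows 1 and 2 agree on F; apply F→DG and equate their DG entries.
No row becomes fully distinguished — the join is lossy.

No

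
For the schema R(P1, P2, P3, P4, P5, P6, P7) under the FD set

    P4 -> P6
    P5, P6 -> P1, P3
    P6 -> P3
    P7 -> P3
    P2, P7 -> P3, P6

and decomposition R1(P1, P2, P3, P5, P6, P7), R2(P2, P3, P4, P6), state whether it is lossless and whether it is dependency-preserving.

lossy but dependency-preserving

Lossless test: (P2, P3, P6)⁺ = {P2, P3, P6}, which is a superkey of neither fragment — lossy.
Dependency preservation: every FD's attributes lie within a single fragment, so each can be enforced locally — preserved.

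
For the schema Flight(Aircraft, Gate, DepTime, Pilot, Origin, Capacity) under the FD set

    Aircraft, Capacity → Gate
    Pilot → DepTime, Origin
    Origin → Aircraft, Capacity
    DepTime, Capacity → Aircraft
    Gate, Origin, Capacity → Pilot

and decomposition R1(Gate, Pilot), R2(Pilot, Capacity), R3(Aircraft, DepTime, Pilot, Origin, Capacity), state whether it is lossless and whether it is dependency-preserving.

Lossless test (chase): Rows 1 and 2 agree on Pilot; apply Pilot→DepTime, Origin and equate their DepTime, Origin entries. Rows 1 and 3 agree on Pilot; apply Pilot→DepTime, Origin and equate their DepTime, Origin entries. Rows 1 and 2 agree on Origin; apply Origin→Aircraft, Capacity and equate their Aircraft, Capacity entries. Rows 1 and 3 agree on Origin; apply Origin→Aircraft, Capacity and equate their Aircraft, Capacity entries. Rows 1 and 2 agree on Aircraft, Capacity; apply Aircraft, Capacity→Gate and equate their Gate entries. Rows 1 and 3 agree on Aircraft, Capacity; apply Aircraft, Capacity→Gate and equate their Gate entries. Row 1 is now all distinguished symbols — the join is lossless.
Dependency preservation: the restricted closure of {Aircraft, Capacity} across the fragments never reaches {Gate}, so Aircraft, Capacity → Gate cannot be enforced without a join — not preserved.

lossless but not dependency-preserving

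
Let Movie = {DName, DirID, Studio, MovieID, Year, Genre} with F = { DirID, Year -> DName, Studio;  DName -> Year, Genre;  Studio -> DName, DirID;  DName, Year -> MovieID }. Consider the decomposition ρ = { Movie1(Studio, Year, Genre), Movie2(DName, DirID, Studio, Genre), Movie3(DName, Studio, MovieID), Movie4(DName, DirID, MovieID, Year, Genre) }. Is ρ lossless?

Chase test. Columns are DName, DirID, Studio, MovieID, Year, Genre; row i has aⱼ where attribute j ∈ Moviei, else bᵢⱼ.
Initial tableau (one row per fragment):
  row 1: b11 b12 a3 b14 a5 a6
  row 2: a1 a2 a3 b24 b25 a6
  row 3: a1 b32 a3 a4 b35 b36
  row 4: a1 a2 b43 a4 a5 a6
Rows 2 and 3 agree on DName; apply DName→Year, Genre and equate their Year, Genre entries.
Rows 2 and 4 agree on DName; apply DName→Year, Genre and equate their Year, Genre entries.
Rows 1 and 2 agree on Studio; apply Studio→DName, DirID and equate their DName, DirID entries.
Rows 1 and 3 agree on Studio; apply Studio→DName, DirID and equate their DName, DirID entries.
Rows 1 and 2 agree on DName, Year; apply DName, Year→MovieID and equate their MovieID entries.
Rows 1 and 3 agree on DName, Year; apply DName, Year→MovieID and equate their MovieID entries.
Rows 1 and 4 agree on DirID, Year; apply DirID, Year→DName, Studio and equate their DName, Studio entries.
Row 1 is now all distinguished symbols — the join is lossless.

Yes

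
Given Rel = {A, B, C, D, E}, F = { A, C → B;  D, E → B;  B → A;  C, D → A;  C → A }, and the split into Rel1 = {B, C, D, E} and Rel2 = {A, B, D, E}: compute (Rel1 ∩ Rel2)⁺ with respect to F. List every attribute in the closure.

A, B, D, E

Rel1 ∩ Rel2 = {B, D, E}.
B → A applies, adding A
Closure: {A, B, D, E}.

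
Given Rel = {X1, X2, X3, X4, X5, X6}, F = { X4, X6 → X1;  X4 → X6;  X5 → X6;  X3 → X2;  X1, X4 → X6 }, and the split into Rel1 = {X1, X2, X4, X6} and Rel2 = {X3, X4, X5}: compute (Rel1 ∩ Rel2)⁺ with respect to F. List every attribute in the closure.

Rel1 ∩ Rel2 = {X4}.
X4 → X6 applies, adding X6
X4, X6 → X1 applies, adding X1
Closure: {X1, X4, X6}.

X1, X4, X6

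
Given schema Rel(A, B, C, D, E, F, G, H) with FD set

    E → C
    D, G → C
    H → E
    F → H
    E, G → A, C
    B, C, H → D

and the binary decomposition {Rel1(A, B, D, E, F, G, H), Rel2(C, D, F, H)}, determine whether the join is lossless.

Common attributes: Rel1 ∩ Rel2 = {D, F, H}.
Closure of {D, F, H}: H → E applies, adding E; E → C applies, adding C. So (D, F, H)⁺ = {C, D, E, F, H}.
This closure contains every attribute of Rel2, so Rel1 ∩ Rel2 → Rel2. The join is lossless.

Yes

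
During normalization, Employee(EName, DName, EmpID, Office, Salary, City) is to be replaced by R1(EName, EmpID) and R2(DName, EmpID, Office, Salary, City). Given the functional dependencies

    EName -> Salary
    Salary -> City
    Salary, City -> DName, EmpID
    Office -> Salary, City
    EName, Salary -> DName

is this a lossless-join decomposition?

No

Common attributes: R1 ∩ R2 = {EmpID}.
No dependency enlarges {EmpID}, so (EmpID)⁺ = {EmpID}.
The closure contains neither all of R1 = {EName, EmpID} nor all of R2 = {DName, EmpID, Office, Salary, City}, so the common attributes are not a superkey of either fragment. The join is lossy.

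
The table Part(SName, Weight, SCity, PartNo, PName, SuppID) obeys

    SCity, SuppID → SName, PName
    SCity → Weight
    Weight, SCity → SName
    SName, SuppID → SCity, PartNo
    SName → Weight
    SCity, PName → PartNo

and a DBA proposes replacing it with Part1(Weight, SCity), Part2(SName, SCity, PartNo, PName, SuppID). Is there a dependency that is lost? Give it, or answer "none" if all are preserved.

Check SName → Weight: no single fragment contains all of {SName, Weight}, and the restricted closure of {SName} across the fragments never reaches {Weight}.
SCity, SuppID → SName, PName is preserved.
SCity → Weight is preserved.
Weight, SCity → SName is preserved.
SName, SuppID → SCity, PartNo is preserved.
SCity, PName → PartNo is preserved.

SName → Weight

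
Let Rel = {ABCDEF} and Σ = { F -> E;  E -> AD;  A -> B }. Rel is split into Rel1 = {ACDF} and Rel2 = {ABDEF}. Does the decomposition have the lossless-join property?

Common attributes: Rel1 ∩ Rel2 = {ADF}.
Closure of {ADF}: F → E applies, adding E; A → B applies, adding B. So (ADF)⁺ = {ABDEF}.
This closure contains every attribute of Rel2, so Rel1 ∩ Rel2 → Rel2. The join is lossless.

Yes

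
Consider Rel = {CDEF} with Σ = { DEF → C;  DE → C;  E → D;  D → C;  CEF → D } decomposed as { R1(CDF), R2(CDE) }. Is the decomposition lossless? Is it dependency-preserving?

Lossless test: (CD)⁺ = {CD}, which is a superkey of neither fragment — lossy.
Dependency preservation: DEF → C; CEF → D are not contained in any single fragment, but the restricted closure of each left-hand side across the fragments still reaches the right-hand side; the remaining FDs each lie inside some fragment. All dependencies are preserved.

lossy but dependency-preserving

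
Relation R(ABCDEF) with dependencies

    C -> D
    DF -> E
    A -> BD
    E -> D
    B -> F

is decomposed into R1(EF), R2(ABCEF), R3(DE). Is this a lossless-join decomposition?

Chase test. Columns are ABCDEF; row i has aⱼ where attribute j ∈ Ri, else bᵢⱼ.
Initial tableau (one row per fragment):
  row 1: b11 b12 b13 b14 a5 a6
  row 2: a1 a2 a3 b24 a5 a6
  row 3: b31 b32 b33 a4 a5 b36
Rows 1 and 2 agree on E; apply E→D and equate their D entries.
Rows 1 and 3 agree on E; apply E→D and equate their D entries.
Row 2 is now all distinguished symbols — the join is lossless.

Yes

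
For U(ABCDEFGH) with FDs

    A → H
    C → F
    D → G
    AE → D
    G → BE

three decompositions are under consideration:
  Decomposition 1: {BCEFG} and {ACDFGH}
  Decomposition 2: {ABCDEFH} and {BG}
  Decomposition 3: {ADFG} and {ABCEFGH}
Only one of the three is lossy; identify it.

Decomposition 1: common = {CFG}, closure = {BCEFG} → lossless.
Decomposition 2: common = {B}, closure = {B} → lossy.
Decomposition 3: common = {AFG}, closure = {ABDEFGH} → lossless.

Decomposition 2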